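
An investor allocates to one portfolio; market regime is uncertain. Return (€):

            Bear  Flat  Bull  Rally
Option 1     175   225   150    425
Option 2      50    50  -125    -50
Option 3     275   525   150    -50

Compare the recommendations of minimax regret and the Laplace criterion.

minimax regret → Option 1; laplace → Option 1 (agree)

Column bests: Bear=275, Flat=525, Bull=150, Rally=425.
Option 1 regrets: 100, 300, 0, 0 → max 300
Option 2 regrets: 225, 475, 275, 475 → max 475
Option 3 regrets: 0, 0, 0, 475 → max 475
Smallest max regret = 300 → Option 1.
Row averages: Option 1=243.75, Option 2=-18.75, Option 3=225
Highest average = 243.75 → Option 1.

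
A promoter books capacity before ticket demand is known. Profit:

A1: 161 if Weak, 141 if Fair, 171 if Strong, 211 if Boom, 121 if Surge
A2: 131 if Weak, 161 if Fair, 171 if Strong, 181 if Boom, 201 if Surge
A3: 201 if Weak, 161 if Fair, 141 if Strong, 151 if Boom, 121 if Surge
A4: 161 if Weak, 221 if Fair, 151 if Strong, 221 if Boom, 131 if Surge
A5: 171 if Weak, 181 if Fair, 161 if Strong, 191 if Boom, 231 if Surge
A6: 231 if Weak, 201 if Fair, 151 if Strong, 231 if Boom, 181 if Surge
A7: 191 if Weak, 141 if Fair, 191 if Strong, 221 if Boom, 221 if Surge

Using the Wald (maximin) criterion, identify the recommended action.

Row minima: A1=121, A2=131, A3=121, A4=131, A5=161, A6=151, A7=141
Best worst-case = 161 → A5.

A5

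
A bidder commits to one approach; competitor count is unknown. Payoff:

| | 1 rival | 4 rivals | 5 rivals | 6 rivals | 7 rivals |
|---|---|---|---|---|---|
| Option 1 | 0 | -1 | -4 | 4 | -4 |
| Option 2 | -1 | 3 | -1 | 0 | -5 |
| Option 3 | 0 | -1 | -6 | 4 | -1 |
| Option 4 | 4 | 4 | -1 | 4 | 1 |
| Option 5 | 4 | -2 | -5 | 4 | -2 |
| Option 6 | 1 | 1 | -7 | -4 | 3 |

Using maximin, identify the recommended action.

Option 4

Row minima: Option 1=-4, Option 2=-5, Option 3=-6, Option 4=-1, Option 5=-5, Option 6=-7
Best worst-case = -1 → Option 4.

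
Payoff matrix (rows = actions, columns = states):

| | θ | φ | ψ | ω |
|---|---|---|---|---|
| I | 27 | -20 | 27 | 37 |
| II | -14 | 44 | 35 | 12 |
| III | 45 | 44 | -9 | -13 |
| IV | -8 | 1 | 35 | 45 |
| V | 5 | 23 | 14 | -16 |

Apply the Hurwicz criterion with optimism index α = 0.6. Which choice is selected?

I: 0.6·37 + 0.4·(-20) = 14.2
II: 0.6·44 + 0.4·(-14) = 20.8
III: 0.6·45 + 0.4·(-13) = 21.8
IV: 0.6·45 + 0.4·(-8) = 23.8
V: 0.6·23 + 0.4·(-16) = 7.4
Highest Hurwicz score = 23.8 → IV.

IV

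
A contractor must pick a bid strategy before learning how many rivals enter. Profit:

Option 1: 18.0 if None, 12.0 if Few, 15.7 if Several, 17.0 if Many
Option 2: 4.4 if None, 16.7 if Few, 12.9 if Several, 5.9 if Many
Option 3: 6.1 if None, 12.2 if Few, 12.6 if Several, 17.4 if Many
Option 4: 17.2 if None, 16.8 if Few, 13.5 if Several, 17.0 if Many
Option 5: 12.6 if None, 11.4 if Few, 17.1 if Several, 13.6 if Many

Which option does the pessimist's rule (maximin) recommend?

Row minima: Option 1=12.0, Option 2=4.4, Option 3=6.1, Option 4=13.5, Option 5=11.4
Best worst-case = 13.5 → Option 4.

Option 4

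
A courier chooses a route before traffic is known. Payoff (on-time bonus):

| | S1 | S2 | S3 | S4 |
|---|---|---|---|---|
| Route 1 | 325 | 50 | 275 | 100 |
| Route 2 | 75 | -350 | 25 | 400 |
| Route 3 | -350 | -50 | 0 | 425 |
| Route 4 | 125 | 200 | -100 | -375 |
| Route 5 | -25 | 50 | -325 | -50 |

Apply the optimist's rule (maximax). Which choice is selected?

Row maxima: Route 1=325, Route 2=400, Route 3=425, Route 4=200, Route 5=50
Best best-case = 425 → Route 3.

Route 3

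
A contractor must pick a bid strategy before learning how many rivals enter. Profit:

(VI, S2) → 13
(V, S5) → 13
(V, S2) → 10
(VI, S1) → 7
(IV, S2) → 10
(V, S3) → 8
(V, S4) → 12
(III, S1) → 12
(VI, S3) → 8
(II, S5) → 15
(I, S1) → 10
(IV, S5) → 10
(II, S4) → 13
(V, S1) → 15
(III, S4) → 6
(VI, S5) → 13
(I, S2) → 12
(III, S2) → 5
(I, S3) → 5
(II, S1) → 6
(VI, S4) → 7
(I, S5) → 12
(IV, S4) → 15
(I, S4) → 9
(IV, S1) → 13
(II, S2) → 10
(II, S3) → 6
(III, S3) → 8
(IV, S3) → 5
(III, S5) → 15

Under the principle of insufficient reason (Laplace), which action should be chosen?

Row averages: I=9.6, II=10, III=9.2, IV=10.6, V=11.6, VI=9.6
Highest average = 11.6 → V.

V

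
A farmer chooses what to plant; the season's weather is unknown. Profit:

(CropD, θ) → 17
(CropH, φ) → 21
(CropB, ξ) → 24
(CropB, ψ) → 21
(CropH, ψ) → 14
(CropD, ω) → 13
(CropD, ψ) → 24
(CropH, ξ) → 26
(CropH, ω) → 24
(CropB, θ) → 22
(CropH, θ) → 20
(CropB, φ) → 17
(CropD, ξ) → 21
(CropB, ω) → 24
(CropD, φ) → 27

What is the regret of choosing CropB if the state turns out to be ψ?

Best payoff under ψ is 24.
Regret = 24 − 21 = 3.

3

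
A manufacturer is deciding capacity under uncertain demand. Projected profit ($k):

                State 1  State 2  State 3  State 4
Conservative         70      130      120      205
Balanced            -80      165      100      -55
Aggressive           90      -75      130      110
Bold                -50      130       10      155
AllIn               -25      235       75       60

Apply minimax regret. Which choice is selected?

Conservative

Column bests: State 1=90, State 2=235, State 3=130, State 4=205.
Conservative regrets: 20, 105, 10, 0 → max 105
Balanced regrets: 170, 70, 30, 260 → max 260
Aggressive regrets: 0, 310, 0, 95 → max 310
Bold regrets: 140, 105, 120, 50 → max 140
AllIn regrets: 115, 0, 55, 145 → max 145
Smallest max regret = 105 → Conservative.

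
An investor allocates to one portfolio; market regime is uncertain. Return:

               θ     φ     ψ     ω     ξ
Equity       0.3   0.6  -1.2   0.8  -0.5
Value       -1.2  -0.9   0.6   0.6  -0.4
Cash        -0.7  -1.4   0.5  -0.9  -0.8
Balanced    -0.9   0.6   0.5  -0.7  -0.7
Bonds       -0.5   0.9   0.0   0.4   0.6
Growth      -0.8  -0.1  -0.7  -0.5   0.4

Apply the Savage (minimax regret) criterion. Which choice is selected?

Bonds

Column bests: θ=0.3, φ=0.9, ψ=0.6, ω=0.8, ξ=0.6.
Equity regrets: 0.0, 0.3, 1.8, 0.0, 1.1 → max 1.8
Value regrets: 1.5, 1.8, 0.0, 0.2, 1.0 → max 1.8
Cash regrets: 1.0, 2.3, 0.1, 1.7, 1.4 → max 2.3
Balanced regrets: 1.2, 0.3, 0.1, 1.5, 1.3 → max 1.5
Bonds regrets: 0.8, 0.0, 0.6, 0.4, 0.0 → max 0.8
Growth regrets: 1.1, 1.0, 1.3, 1.3, 0.2 → max 1.3
Smallest max regret = 0.8 → Bonds.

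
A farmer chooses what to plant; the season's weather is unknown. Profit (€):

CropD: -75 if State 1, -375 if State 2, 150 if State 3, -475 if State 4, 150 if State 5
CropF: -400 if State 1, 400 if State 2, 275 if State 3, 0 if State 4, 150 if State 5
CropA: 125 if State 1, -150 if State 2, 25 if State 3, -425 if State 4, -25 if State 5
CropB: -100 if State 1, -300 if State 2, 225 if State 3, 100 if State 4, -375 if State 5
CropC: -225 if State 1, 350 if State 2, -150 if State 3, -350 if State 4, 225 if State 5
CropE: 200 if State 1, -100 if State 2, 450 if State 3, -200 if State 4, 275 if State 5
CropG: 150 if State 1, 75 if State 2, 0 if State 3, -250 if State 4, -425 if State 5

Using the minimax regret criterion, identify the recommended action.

CropE

Column bests: State 1=200, State 2=400, State 3=450, State 4=100, State 5=275.
CropD regrets: 275, 775, 300, 575, 125 → max 775
CropF regrets: 600, 0, 175, 100, 125 → max 600
CropA regrets: 75, 550, 425, 525, 300 → max 550
CropB regrets: 300, 700, 225, 0, 650 → max 700
CropC regrets: 425, 50, 600, 450, 50 → max 600
CropE regrets: 0, 500, 0, 300, 0 → max 500
CropG regrets: 50, 325, 450, 350, 700 → max 700
Smallest max regret = 500 → CropE.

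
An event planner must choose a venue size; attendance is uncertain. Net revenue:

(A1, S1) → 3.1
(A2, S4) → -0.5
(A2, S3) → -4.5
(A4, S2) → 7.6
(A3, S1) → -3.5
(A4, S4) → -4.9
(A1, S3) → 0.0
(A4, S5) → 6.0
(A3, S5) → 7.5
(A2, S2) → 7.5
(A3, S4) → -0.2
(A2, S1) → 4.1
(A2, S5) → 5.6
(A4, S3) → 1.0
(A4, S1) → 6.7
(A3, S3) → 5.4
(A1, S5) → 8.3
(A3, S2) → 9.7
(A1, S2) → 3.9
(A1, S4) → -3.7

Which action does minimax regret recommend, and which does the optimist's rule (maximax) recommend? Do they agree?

Column bests: S1=6.7, S2=9.7, S3=5.4, S4=-0.2, S5=8.3.
A1 regrets: 3.6, 5.8, 5.4, 3.5, 0.0 → max 5.8
A2 regrets: 2.6, 2.2, 9.9, 0.3, 2.7 → max 9.9
A3 regrets: 10.2, 0.0, 0.0, 0.0, 0.8 → max 10.2
A4 regrets: 0.0, 2.1, 4.4, 4.7, 2.3 → max 4.7
Smallest max regret = 4.7 → A4.
Row maxima: A1=8.3, A2=7.5, A3=9.7, A4=7.6
Best best-case = 9.7 → A3.

minimax regret → A4; maximax → A3 (disagree)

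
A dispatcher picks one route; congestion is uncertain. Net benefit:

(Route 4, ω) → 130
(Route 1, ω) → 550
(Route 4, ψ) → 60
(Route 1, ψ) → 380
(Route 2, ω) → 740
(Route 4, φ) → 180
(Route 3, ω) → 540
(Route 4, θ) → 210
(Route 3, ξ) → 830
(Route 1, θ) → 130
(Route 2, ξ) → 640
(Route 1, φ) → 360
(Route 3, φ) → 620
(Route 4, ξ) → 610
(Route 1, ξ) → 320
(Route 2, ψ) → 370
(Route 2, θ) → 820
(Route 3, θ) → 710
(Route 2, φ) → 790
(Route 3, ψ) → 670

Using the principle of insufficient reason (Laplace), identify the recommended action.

Route 3

Row averages: Route 1=348, Route 2=672, Route 3=674, Route 4=238
Highest average = 674 → Route 3.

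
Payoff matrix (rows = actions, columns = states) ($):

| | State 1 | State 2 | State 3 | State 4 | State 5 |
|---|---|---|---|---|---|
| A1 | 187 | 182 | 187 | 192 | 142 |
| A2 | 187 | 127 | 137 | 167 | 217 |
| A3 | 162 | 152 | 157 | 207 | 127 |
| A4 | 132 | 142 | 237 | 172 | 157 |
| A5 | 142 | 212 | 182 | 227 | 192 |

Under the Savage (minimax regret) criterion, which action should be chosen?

Column bests: State 1=187, State 2=212, State 3=237, State 4=227, State 5=217.
A1 regrets: 0, 30, 50, 35, 75 → max 75
A2 regrets: 0, 85, 100, 60, 0 → max 100
A3 regrets: 25, 60, 80, 20, 90 → max 90
A4 regrets: 55, 70, 0, 55, 60 → max 70
A5 regrets: 45, 0, 55, 0, 25 → max 55
Smallest max regret = 55 → A5.

A5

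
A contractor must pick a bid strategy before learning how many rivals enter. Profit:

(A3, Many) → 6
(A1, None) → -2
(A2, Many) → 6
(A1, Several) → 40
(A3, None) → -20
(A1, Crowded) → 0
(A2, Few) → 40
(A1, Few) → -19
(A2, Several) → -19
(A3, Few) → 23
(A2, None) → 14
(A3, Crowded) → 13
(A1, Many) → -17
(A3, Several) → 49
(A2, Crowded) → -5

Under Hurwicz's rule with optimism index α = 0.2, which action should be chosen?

A3

A1: 0.2·40 + 0.8·(-19) = -7.2
A2: 0.2·40 + 0.8·(-19) = -7.2
A3: 0.2·49 + 0.8·(-20) = -6.2
Highest Hurwicz score = -6.2 → A3.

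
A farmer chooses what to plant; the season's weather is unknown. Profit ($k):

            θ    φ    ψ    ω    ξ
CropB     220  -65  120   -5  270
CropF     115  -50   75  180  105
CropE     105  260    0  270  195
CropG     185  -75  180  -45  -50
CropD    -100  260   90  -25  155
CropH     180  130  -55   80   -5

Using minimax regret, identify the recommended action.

Column bests: θ=220, φ=260, ψ=180, ω=270, ξ=270.
CropB regrets: 0, 325, 60, 275, 0 → max 325
CropF regrets: 105, 310, 105, 90, 165 → max 310
CropE regrets: 115, 0, 180, 0, 75 → max 180
CropG regrets: 35, 335, 0, 315, 320 → max 335
CropD regrets: 320, 0, 90, 295, 115 → max 320
CropH regrets: 40, 130, 235, 190, 275 → max 275
Smallest max regret = 180 → CropE.

CropE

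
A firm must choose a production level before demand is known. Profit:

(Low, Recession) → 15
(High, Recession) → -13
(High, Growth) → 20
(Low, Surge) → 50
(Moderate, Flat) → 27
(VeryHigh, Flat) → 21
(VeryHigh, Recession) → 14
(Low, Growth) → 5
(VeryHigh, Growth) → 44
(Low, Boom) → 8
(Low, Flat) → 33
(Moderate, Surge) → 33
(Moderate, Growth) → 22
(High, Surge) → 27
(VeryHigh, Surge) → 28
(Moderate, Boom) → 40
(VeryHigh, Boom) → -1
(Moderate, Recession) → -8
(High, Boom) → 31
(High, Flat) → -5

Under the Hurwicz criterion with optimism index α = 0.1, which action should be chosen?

Low

Low: 0.1·50 + 0.9·5 = 9.5
Moderate: 0.1·40 + 0.9·(-8) = -3.2
High: 0.1·31 + 0.9·(-13) = -8.6
VeryHigh: 0.1·44 + 0.9·(-1) = 3.5
Highest Hurwicz score = 9.5 → Low.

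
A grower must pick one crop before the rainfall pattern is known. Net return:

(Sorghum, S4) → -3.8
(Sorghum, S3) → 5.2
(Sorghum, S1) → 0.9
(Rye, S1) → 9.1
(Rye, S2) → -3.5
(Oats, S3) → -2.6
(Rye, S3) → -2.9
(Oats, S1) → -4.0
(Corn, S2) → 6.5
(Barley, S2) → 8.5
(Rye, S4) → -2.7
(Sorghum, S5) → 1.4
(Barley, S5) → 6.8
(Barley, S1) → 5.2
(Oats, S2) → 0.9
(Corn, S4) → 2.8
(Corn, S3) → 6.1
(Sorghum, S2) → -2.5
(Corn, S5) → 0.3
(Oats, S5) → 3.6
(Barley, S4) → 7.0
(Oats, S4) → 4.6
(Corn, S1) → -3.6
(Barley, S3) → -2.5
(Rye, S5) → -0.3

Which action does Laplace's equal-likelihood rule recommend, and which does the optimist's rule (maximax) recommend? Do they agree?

Row averages: Barley=5, Rye=-0.06, Oats=0.5, Corn=2.42, Sorghum=0.24
Highest average = 5 → Barley.
Row maxima: Barley=8.5, Rye=9.1, Oats=4.6, Corn=6.5, Sorghum=5.2
Best best-case = 9.1 → Rye.

laplace → Barley; maximax → Rye (disagree)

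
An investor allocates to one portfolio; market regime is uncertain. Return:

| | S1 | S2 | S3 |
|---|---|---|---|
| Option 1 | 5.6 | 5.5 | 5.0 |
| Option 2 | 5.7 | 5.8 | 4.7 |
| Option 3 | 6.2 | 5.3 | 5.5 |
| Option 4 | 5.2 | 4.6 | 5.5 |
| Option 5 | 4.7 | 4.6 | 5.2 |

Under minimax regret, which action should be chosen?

Column bests: S1=6.2, S2=5.8, S3=5.5.
Option 1 regrets: 0.6, 0.3, 0.5 → max 0.6
Option 2 regrets: 0.5, 0.0, 0.8 → max 0.8
Option 3 regrets: 0.0, 0.5, 0.0 → max 0.5
Option 4 regrets: 1.0, 1.2, 0.0 → max 1.2
Option 5 regrets: 1.5, 1.2, 0.3 → max 1.5
Smallest max regret = 0.5 → Option 3.

Option 3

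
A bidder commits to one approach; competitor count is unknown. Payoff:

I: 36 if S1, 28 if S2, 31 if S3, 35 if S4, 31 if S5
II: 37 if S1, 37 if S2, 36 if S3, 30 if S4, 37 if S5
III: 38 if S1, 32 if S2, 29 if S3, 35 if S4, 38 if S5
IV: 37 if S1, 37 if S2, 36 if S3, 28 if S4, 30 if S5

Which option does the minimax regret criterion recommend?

II

Column bests: S1=38, S2=37, S3=36, S4=35, S5=38.
I regrets: 2, 9, 5, 0, 7 → max 9
II regrets: 1, 0, 0, 5, 1 → max 5
III regrets: 0, 5, 7, 0, 0 → max 7
IV regrets: 1, 0, 0, 7, 8 → max 8
Smallest max regret = 5 → II.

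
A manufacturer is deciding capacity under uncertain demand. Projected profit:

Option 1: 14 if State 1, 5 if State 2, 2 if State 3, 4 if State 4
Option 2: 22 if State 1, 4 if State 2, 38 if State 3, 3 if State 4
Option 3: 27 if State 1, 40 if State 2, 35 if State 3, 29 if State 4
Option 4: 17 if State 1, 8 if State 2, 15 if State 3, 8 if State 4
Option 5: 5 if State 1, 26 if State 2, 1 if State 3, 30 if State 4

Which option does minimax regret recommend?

Column bests: State 1=27, State 2=40, State 3=38, State 4=30.
Option 1 regrets: 13, 35, 36, 26 → max 36
Option 2 regrets: 5, 36, 0, 27 → max 36
Option 3 regrets: 0, 0, 3, 1 → max 3
Option 4 regrets: 10, 32, 23, 22 → max 32
Option 5 regrets: 22, 14, 37, 0 → max 37
Smallest max regret = 3 → Option 3.

Option 3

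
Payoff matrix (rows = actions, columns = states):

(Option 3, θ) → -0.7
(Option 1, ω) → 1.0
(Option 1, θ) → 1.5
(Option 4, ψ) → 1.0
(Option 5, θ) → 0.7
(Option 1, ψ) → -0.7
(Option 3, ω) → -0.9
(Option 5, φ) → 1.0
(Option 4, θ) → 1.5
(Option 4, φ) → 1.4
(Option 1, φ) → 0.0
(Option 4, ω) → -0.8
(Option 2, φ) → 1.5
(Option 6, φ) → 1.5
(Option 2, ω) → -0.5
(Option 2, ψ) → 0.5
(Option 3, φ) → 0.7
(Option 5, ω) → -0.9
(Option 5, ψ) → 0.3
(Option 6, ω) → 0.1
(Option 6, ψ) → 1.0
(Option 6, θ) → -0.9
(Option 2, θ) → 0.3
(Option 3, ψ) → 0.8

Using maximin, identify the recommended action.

Row minima: Option 1=-0.7, Option 2=-0.5, Option 3=-0.9, Option 4=-0.8, Option 5=-0.9, Option 6=-0.9
Best worst-case = -0.5 → Option 2.

Option 2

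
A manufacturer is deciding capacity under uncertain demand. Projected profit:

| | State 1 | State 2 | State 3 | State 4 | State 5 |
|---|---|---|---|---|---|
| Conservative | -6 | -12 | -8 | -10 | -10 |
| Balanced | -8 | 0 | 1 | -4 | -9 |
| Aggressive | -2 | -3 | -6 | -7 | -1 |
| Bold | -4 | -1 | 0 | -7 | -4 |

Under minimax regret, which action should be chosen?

Bold

Column bests: State 1=-2, State 2=0, State 3=1, State 4=-4, State 5=-1.
Conservative regrets: 4, 12, 9, 6, 9 → max 12
Balanced regrets: 6, 0, 0, 0, 8 → max 8
Aggressive regrets: 0, 3, 7, 3, 0 → max 7
Bold regrets: 2, 1, 1, 3, 3 → max 3
Smallest max regret = 3 → Bold.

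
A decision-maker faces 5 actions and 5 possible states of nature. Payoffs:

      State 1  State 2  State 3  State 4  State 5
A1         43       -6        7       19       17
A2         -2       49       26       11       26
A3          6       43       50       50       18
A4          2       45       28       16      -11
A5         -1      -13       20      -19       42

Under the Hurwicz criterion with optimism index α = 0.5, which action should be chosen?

A1: 0.5·43 + 0.5·(-6) = 18.5
A2: 0.5·49 + 0.5·(-2) = 23.5
A3: 0.5·50 + 0.5·6 = 28
A4: 0.5·45 + 0.5·(-11) = 17
A5: 0.5·42 + 0.5·(-19) = 11.5
Highest Hurwicz score = 28 → A3.

A3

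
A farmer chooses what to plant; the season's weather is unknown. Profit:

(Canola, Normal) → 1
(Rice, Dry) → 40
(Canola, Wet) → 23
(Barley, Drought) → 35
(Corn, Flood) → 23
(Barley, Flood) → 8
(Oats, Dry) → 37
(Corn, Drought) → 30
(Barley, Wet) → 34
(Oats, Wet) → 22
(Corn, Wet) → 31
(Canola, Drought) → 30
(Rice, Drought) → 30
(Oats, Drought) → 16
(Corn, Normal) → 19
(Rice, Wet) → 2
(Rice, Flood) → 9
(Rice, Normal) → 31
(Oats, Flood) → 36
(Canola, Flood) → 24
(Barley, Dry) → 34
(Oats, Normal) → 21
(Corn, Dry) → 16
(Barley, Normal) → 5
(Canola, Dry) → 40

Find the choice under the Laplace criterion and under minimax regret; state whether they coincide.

laplace → Oats; minimax regret → Oats (agree)

Row averages: Oats=26.4, Barley=23.2, Rice=22.4, Canola=23.6, Corn=23.8
Highest average = 26.4 → Oats.
Column bests: Drought=35, Dry=40, Normal=31, Wet=34, Flood=36.
Oats regrets: 19, 3, 10, 12, 0 → max 19
Barley regrets: 0, 6, 26, 0, 28 → max 28
Rice regrets: 5, 0, 0, 32, 27 → max 32
Canola regrets: 5, 0, 30, 11, 12 → max 30
Corn regrets: 5, 24, 12, 3, 13 → max 24
Smallest max regret = 19 → Oats.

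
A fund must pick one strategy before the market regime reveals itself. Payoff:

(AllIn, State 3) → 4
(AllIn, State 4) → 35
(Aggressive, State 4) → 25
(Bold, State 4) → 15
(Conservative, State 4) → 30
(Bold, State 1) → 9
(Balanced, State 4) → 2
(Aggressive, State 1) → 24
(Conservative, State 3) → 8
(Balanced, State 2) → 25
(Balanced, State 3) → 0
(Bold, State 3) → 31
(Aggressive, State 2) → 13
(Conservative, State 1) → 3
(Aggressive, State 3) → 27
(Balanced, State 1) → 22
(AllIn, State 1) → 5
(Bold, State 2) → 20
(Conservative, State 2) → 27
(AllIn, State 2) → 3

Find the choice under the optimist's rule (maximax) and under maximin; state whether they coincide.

Row maxima: Conservative=30, Balanced=25, Aggressive=27, Bold=31, AllIn=35
Best best-case = 35 → AllIn.
Row minima: Conservative=3, Balanced=0, Aggressive=13, Bold=9, AllIn=3
Best worst-case = 13 → Aggressive.

maximax → AllIn; maximin → Aggressive (disagree)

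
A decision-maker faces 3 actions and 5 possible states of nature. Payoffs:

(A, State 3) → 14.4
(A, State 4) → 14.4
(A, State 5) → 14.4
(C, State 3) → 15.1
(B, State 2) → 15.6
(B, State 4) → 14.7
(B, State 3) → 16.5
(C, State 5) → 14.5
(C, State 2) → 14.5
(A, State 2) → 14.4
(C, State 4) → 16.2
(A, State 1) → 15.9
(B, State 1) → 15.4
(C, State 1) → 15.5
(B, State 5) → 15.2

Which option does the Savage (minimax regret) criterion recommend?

Column bests: State 1=15.9, State 2=15.6, State 3=16.5, State 4=16.2, State 5=15.2.
A regrets: 0.0, 1.2, 2.1, 1.8, 0.8 → max 2.1
B regrets: 0.5, 0.0, 0.0, 1.5, 0.0 → max 1.5
C regrets: 0.4, 1.1, 1.4, 0.0, 0.7 → max 1.4
Smallest max regret = 1.4 → C.

C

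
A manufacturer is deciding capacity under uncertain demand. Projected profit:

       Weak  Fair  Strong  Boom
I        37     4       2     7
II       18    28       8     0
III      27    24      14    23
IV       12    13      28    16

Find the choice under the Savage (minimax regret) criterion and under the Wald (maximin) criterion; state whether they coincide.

minimax regret → III; maximin → III (agree)

Column bests: Weak=37, Fair=28, Strong=28, Boom=23.
I regrets: 0, 24, 26, 16 → max 26
II regrets: 19, 0, 20, 23 → max 23
III regrets: 10, 4, 14, 0 → max 14
IV regrets: 25, 15, 0, 7 → max 25
Smallest max regret = 14 → III.
Row minima: I=2, II=0, III=14, IV=12
Best worst-case = 14 → III.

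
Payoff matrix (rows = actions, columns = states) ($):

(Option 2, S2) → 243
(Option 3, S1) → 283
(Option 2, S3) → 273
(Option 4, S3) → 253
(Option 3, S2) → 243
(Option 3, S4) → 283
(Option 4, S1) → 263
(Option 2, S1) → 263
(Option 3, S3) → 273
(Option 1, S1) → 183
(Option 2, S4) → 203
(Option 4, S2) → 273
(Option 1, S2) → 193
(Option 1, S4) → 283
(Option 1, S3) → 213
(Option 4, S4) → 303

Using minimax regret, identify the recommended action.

Option 4

Column bests: S1=283, S2=273, S3=273, S4=303.
Option 1 regrets: 100, 80, 60, 20 → max 100
Option 2 regrets: 20, 30, 0, 100 → max 100
Option 3 regrets: 0, 30, 0, 20 → max 30
Option 4 regrets: 20, 0, 20, 0 → max 20
Smallest max regret = 20 → Option 4.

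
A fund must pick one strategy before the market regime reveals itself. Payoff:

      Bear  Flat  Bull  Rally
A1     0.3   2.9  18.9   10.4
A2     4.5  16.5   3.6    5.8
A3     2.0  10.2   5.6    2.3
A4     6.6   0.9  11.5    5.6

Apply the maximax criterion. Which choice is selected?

Row maxima: A1=18.9, A2=16.5, A3=10.2, A4=11.5
Best best-case = 18.9 → A1.

A1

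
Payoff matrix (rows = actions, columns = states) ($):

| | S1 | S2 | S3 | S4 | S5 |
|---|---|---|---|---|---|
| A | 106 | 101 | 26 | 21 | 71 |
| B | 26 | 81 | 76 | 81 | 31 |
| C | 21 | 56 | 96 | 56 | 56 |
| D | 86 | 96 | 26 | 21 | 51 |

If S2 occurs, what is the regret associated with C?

45

Best payoff under S2 is 101.
Regret = 101 − 56 = 45.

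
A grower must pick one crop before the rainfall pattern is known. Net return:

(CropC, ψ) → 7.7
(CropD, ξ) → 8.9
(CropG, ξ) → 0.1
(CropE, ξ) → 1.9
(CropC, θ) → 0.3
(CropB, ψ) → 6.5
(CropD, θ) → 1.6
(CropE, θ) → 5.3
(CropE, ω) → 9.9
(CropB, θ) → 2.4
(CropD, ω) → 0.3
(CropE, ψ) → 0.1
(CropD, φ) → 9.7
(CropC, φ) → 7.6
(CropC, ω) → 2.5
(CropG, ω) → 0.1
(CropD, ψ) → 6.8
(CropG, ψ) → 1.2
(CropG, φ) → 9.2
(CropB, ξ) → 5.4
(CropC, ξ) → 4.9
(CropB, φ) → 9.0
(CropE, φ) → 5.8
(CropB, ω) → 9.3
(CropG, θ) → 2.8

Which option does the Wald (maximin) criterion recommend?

Row minima: CropC=0.3, CropG=0.1, CropD=0.3, CropB=2.4, CropE=0.1
Best worst-case = 2.4 → CropB.

CropB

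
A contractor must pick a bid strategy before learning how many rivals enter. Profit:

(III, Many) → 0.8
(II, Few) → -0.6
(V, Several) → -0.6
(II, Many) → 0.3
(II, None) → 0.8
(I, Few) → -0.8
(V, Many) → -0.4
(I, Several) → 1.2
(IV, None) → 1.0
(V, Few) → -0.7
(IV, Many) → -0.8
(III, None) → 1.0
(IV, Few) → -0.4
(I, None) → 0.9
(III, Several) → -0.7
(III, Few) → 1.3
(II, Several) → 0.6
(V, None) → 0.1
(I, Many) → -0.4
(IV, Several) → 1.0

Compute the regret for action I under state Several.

Best payoff under Several is 1.2.
Regret = 1.2 − 1.2 = 0.0.

0.0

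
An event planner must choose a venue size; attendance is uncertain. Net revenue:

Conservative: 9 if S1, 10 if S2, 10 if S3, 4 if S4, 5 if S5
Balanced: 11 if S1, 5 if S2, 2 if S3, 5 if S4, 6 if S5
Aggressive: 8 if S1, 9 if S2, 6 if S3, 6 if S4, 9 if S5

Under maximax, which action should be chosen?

Balanced

Row maxima: Conservative=10, Balanced=11, Aggressive=9
Best best-case = 11 → Balanced.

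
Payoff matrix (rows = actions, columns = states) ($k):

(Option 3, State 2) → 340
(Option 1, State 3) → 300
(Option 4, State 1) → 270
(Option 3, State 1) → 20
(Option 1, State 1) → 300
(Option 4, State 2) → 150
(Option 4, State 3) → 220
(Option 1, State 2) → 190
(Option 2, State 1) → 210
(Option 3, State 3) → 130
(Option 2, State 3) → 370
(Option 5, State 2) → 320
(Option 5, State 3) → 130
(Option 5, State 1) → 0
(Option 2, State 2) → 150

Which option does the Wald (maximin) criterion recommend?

Option 1

Row minima: Option 1=190, Option 2=150, Option 3=20, Option 4=150, Option 5=0
Best worst-case = 190 → Option 1.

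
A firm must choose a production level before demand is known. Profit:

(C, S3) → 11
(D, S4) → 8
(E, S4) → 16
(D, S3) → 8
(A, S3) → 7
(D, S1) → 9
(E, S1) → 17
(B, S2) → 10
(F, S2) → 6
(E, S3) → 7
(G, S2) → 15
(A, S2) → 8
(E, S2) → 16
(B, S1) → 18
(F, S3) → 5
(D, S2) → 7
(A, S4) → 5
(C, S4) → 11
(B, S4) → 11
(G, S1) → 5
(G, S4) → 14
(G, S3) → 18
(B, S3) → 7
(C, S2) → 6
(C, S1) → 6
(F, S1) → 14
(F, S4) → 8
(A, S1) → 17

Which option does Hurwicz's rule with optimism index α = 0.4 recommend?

A: 0.4·17 + 0.6·5 = 9.8
B: 0.4·18 + 0.6·7 = 11.4
C: 0.4·11 + 0.6·6 = 8
D: 0.4·9 + 0.6·7 = 7.8
E: 0.4·17 + 0.6·7 = 11
F: 0.4·14 + 0.6·5 = 8.6
G: 0.4·18 + 0.6·5 = 10.2
Highest Hurwicz score = 11.4 → B.

B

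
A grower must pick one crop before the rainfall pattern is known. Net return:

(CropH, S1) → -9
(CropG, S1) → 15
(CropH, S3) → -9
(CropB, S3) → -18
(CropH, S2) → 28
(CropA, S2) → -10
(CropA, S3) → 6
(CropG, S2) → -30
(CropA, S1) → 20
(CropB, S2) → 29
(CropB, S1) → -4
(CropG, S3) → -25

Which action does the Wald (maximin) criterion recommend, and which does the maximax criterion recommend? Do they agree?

Row minima: CropB=-18, CropA=-10, CropG=-30, CropH=-9
Best worst-case = -9 → CropH.
Row maxima: CropB=29, CropA=20, CropG=15, CropH=28
Best best-case = 29 → CropB.

maximin → CropH; maximax → CropB (disagree)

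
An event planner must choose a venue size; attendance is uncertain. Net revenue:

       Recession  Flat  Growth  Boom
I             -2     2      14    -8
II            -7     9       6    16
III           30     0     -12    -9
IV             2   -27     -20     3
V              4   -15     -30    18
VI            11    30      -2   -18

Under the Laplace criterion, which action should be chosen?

Row averages: I=1.5, II=6, III=2.25, IV=-10.5, V=-5.75, VI=5.25
Highest average = 6 → II.

II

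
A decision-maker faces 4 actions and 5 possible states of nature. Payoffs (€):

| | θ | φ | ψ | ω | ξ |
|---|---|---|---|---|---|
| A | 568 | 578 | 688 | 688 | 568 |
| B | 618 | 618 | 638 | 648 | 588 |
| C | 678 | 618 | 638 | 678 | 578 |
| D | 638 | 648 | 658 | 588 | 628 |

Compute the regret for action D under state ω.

100

Best payoff under ω is 688.
Regret = 688 − 588 = 100.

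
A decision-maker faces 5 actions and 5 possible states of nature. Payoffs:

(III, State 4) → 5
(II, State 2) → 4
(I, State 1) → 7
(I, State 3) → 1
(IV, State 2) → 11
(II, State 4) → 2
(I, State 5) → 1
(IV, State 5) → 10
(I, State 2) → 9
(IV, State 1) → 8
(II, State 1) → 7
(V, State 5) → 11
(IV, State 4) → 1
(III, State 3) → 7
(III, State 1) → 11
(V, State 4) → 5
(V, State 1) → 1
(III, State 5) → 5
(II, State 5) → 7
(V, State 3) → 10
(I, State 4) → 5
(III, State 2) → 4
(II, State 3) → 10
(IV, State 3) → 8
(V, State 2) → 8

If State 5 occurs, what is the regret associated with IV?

Best payoff under State 5 is 11.
Regret = 11 − 10 = 1.

1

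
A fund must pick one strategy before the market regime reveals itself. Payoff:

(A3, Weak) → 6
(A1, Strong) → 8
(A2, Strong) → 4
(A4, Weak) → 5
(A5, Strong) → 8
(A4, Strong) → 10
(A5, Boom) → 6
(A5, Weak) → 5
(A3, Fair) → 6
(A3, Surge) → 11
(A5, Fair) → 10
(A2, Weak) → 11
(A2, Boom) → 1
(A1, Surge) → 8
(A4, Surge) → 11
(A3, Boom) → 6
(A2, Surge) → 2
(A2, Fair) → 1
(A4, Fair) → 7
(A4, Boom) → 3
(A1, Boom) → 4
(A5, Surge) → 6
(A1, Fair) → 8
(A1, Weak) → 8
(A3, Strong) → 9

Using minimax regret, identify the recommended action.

Column bests: Weak=11, Fair=10, Strong=10, Boom=6, Surge=11.
A1 regrets: 3, 2, 2, 2, 3 → max 3
A2 regrets: 0, 9, 6, 5, 9 → max 9
A3 regrets: 5, 4, 1, 0, 0 → max 5
A4 regrets: 6, 3, 0, 3, 0 → max 6
A5 regrets: 6, 0, 2, 0, 5 → max 6
Smallest max regret = 3 → A1.

A1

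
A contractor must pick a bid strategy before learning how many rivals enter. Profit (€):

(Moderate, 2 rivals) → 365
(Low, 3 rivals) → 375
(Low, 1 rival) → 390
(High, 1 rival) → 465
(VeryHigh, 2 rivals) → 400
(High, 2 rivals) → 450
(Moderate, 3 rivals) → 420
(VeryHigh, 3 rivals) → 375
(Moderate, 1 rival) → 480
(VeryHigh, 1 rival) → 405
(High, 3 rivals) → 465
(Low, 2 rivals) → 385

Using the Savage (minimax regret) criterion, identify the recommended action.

High

Column bests: 1 rival=480, 2 rivals=450, 3 rivals=465.
Low regrets: 90, 65, 90 → max 90
Moderate regrets: 0, 85, 45 → max 85
High regrets: 15, 0, 0 → max 15
VeryHigh regrets: 75, 50, 90 → max 90
Smallest max regret = 15 → High.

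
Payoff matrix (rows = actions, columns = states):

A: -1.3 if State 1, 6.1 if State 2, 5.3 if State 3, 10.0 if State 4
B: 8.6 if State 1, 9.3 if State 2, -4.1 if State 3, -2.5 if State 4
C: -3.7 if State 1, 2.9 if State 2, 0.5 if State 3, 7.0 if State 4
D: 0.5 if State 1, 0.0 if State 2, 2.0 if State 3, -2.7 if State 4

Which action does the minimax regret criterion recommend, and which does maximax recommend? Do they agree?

minimax regret → A; maximax → A (agree)

Column bests: State 1=8.6, State 2=9.3, State 3=5.3, State 4=10.0.
A regrets: 9.9, 3.2, 0.0, 0.0 → max 9.9
B regrets: 0.0, 0.0, 9.4, 12.5 → max 12.5
C regrets: 12.3, 6.4, 4.8, 3.0 → max 12.3
D regrets: 8.1, 9.3, 3.3, 12.7 → max 12.7
Smallest max regret = 9.9 → A.
Row maxima: A=10.0, B=9.3, C=7.0, D=2.0
Best best-case = 10.0 → A.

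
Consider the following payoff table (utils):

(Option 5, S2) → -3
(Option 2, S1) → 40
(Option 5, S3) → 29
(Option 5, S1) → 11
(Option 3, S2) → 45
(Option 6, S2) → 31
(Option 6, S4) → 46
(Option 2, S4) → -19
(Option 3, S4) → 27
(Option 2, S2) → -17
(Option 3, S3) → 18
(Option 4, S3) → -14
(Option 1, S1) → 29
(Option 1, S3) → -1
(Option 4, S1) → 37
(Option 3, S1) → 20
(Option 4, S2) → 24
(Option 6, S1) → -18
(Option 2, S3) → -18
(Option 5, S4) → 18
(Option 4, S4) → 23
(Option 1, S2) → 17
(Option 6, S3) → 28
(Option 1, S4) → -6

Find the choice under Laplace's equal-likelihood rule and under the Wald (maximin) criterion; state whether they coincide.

Row averages: Option 1=9.75, Option 2=-3.5, Option 3=27.5, Option 4=17.5, Option 5=13.75, Option 6=21.75
Highest average = 27.5 → Option 3.
Row minima: Option 1=-6, Option 2=-19, Option 3=18, Option 4=-14, Option 5=-3, Option 6=-18
Best worst-case = 18 → Option 3.

laplace → Option 3; maximin → Option 3 (agree)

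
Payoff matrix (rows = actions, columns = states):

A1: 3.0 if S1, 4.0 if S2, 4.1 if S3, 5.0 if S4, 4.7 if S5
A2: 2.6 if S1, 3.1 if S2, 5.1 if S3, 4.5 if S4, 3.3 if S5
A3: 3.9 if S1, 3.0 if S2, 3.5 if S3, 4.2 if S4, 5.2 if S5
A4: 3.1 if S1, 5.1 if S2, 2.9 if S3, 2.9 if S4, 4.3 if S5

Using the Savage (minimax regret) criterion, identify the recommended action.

A1

Column bests: S1=3.9, S2=5.1, S3=5.1, S4=5.0, S5=5.2.
A1 regrets: 0.9, 1.1, 1.0, 0.0, 0.5 → max 1.1
A2 regrets: 1.3, 2.0, 0.0, 0.5, 1.9 → max 2.0
A3 regrets: 0.0, 2.1, 1.6, 0.8, 0.0 → max 2.1
A4 regrets: 0.8, 0.0, 2.2, 2.1, 0.9 → max 2.2
Smallest max regret = 1.1 → A1.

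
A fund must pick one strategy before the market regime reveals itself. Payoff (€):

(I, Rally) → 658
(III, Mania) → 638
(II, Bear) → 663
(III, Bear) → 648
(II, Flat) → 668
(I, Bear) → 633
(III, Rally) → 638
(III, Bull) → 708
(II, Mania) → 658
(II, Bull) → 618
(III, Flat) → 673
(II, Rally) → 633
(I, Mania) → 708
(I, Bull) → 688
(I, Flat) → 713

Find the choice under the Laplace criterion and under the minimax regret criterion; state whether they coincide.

Row averages: I=680, II=648, III=661
Highest average = 680 → I.
Column bests: Bear=663, Flat=713, Bull=708, Rally=658, Mania=708.
I regrets: 30, 0, 20, 0, 0 → max 30
II regrets: 0, 45, 90, 25, 50 → max 90
III regrets: 15, 40, 0, 20, 70 → max 70
Smallest max regret = 30 → I.

laplace → I; minimax regret → I (agree)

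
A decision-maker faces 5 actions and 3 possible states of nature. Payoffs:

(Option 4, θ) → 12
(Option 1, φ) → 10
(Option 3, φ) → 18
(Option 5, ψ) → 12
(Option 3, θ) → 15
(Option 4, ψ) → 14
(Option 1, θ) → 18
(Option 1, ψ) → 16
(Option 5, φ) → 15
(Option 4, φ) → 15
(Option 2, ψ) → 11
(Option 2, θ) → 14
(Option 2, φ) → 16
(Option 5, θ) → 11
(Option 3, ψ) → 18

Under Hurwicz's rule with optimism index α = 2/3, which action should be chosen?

Option 3

Option 1: 2/3·18 + 1/3·10 = 46/3
Option 2: 2/3·16 + 1/3·11 = 43/3
Option 3: 2/3·18 + 1/3·15 = 17
Option 4: 2/3·15 + 1/3·12 = 14
Option 5: 2/3·15 + 1/3·11 = 41/3
Highest Hurwicz score = 17 → Option 3.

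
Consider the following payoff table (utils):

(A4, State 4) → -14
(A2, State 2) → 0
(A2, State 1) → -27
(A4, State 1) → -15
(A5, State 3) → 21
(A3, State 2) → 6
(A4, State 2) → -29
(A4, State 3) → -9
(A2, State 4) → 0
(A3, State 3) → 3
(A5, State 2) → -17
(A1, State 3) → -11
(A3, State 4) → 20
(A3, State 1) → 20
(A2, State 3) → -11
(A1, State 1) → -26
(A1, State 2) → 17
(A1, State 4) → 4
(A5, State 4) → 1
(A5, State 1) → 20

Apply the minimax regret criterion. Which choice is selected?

A3

Column bests: State 1=20, State 2=17, State 3=21, State 4=20.
A1 regrets: 46, 0, 32, 16 → max 46
A2 regrets: 47, 17, 32, 20 → max 47
A3 regrets: 0, 11, 18, 0 → max 18
A4 regrets: 35, 46, 30, 34 → max 46
A5 regrets: 0, 34, 0, 19 → max 34
Smallest max regret = 18 → A3.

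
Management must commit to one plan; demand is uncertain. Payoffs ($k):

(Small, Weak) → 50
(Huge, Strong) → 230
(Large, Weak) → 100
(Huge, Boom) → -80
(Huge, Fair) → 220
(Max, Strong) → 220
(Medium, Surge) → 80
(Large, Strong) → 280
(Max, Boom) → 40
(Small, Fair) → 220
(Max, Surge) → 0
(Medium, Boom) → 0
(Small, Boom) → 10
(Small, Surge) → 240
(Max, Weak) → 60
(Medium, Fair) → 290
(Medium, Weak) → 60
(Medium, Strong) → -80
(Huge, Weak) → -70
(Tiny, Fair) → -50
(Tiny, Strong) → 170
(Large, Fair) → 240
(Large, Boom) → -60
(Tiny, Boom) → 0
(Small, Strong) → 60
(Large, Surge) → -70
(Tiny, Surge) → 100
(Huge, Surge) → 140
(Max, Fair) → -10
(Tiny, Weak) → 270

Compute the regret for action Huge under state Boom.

Best payoff under Boom is 40.
Regret = 40 − (-80) = 120.

120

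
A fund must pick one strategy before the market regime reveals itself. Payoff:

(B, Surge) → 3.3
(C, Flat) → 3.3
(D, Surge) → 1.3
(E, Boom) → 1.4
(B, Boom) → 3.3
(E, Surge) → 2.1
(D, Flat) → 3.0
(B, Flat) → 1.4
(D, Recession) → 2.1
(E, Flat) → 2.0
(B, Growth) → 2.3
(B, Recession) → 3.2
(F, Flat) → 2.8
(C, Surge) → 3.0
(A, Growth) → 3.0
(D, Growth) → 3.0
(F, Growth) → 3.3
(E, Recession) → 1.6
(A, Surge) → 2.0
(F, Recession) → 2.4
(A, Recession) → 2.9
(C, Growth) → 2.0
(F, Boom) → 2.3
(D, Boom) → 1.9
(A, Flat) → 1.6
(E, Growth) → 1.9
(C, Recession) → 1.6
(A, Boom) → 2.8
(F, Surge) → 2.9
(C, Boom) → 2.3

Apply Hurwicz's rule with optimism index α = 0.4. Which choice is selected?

F

A: 0.4·3.0 + 0.6·1.6 = 2.16
B: 0.4·3.3 + 0.6·1.4 = 2.16
C: 0.4·3.3 + 0.6·1.6 = 2.28
D: 0.4·3.0 + 0.6·1.3 = 1.98
E: 0.4·2.1 + 0.6·1.4 = 1.68
F: 0.4·3.3 + 0.6·2.3 = 2.7
Highest Hurwicz score = 2.7 → F.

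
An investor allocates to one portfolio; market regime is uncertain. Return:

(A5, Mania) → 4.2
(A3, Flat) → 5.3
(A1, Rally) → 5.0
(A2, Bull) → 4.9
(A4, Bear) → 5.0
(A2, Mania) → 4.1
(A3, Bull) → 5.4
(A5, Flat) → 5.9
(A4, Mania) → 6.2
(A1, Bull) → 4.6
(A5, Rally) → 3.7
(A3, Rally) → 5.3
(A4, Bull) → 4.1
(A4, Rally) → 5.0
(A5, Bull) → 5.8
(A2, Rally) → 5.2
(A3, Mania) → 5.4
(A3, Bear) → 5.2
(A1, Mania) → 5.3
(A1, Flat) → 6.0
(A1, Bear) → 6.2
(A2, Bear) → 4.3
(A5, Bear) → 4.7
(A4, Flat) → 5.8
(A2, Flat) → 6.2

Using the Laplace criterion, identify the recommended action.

Row averages: A1=5.42, A2=4.94, A3=5.32, A4=5.22, A5=4.86
Highest average = 5.42 → A1.

A1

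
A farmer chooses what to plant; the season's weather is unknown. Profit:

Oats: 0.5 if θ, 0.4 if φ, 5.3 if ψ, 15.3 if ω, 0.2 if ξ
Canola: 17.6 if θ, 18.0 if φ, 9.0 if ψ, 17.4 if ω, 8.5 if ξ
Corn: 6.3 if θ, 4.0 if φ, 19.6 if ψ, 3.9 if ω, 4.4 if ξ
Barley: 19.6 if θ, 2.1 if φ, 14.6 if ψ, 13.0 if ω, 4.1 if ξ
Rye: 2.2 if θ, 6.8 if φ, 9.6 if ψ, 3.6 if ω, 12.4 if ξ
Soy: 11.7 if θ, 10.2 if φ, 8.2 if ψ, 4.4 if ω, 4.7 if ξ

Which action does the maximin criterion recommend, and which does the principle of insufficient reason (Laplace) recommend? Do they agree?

Row minima: Oats=0.2, Canola=8.5, Corn=3.9, Barley=2.1, Rye=2.2, Soy=4.4
Best worst-case = 8.5 → Canola.
Row averages: Oats=4.34, Canola=14.1, Corn=7.64, Barley=10.68, Rye=6.92, Soy=7.84
Highest average = 14.1 → Canola.

maximin → Canola; laplace → Canola (agree)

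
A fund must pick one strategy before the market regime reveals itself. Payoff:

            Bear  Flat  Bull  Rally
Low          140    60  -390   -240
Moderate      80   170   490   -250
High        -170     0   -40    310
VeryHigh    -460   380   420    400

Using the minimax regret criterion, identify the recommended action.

Column bests: Bear=140, Flat=380, Bull=490, Rally=400.
Low regrets: 0, 320, 880, 640 → max 880
Moderate regrets: 60, 210, 0, 650 → max 650
High regrets: 310, 380, 530, 90 → max 530
VeryHigh regrets: 600, 0, 70, 0 → max 600
Smallest max regret = 530 → High.

High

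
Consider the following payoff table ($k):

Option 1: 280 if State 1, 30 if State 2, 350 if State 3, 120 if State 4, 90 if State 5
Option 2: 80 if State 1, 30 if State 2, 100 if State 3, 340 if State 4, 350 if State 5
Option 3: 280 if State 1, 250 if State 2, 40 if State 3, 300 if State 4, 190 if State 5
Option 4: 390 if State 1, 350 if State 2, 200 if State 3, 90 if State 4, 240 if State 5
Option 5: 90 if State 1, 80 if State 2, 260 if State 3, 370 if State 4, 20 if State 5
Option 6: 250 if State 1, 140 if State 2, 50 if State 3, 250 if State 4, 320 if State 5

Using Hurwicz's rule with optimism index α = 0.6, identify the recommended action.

Option 1: 0.6·350 + 0.4·30 = 222
Option 2: 0.6·350 + 0.4·30 = 222
Option 3: 0.6·300 + 0.4·40 = 196
Option 4: 0.6·390 + 0.4·90 = 270
Option 5: 0.6·370 + 0.4·20 = 230
Option 6: 0.6·320 + 0.4·50 = 212
Highest Hurwicz score = 270 → Option 4.

Option 4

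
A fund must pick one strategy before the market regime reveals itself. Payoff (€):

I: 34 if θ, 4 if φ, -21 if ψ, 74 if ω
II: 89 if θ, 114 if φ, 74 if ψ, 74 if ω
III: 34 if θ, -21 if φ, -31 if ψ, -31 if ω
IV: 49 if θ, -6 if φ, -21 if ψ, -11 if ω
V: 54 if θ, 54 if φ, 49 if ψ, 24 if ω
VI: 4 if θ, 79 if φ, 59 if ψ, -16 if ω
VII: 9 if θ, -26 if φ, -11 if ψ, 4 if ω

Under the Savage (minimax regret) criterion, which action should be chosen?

Column bests: θ=89, φ=114, ψ=74, ω=74.
I regrets: 55, 110, 95, 0 → max 110
II regrets: 0, 0, 0, 0 → max 0
III regrets: 55, 135, 105, 105 → max 135
IV regrets: 40, 120, 95, 85 → max 120
V regrets: 35, 60, 25, 50 → max 60
VI regrets: 85, 35, 15, 90 → max 90
VII regrets: 80, 140, 85, 70 → max 140
Smallest max regret = 0 → II.

II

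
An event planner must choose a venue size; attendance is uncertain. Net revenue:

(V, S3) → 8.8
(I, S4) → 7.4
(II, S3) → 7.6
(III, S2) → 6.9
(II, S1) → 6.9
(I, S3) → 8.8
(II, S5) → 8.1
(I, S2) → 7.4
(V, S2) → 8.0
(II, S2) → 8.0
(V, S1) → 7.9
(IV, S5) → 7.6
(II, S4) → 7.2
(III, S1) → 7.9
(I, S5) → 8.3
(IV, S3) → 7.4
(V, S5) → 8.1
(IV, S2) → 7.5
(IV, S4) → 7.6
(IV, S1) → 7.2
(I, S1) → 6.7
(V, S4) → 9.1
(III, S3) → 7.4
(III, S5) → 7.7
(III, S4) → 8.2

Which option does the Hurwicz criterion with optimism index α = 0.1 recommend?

V

I: 0.1·8.8 + 0.9·6.7 = 6.91
II: 0.1·8.1 + 0.9·6.9 = 7.02
III: 0.1·8.2 + 0.9·6.9 = 7.03
IV: 0.1·7.6 + 0.9·7.2 = 7.24
V: 0.1·9.1 + 0.9·7.9 = 8.02
Highest Hurwicz score = 8.02 → V.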